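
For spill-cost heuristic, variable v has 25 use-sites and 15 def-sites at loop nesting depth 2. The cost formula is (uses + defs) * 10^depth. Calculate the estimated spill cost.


uses + defs = 25 + 15 = 40
10^2 = 100
Spill cost = 40 * 100 = 4000

4000


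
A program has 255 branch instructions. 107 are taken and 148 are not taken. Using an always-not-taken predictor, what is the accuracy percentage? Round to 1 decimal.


Predictor: always-not-taken
Correct predictions = 148
Accuracy = 148 / 255 * 100 = 58.0%

58.0


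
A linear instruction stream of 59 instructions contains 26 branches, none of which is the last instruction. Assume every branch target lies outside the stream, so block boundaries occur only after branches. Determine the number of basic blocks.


With no in-sequence branch targets, the leaders are the first instruction plus the instruction after each branch.
Number of basic blocks = branches + 1
= 26 + 1 = 27

27


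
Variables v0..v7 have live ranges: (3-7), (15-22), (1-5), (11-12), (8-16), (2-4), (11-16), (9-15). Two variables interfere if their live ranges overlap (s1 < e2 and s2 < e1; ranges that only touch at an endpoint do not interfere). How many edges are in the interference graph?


Check all pairs for overlapping intervals.
Two intervals (s1,e1) and (s2,e2) overlap if s1 < e2 and s2 < e1.
v0 (3-7) vs v1..v7: overlaps v2, v5 -> 2
v1 (15-22) vs v2..v7: overlaps v4, v6 -> 2
v2 (1-5) vs v3..v7: overlaps v5 -> 1
v3 (11-12) vs v4..v7: overlaps v4, v6, v7 -> 3
v4 (8-16) vs v5..v7: overlaps v6, v7 -> 2
v5 (2-4) vs v6..v7: overlaps none -> 0
v6 (11-16) vs v7: overlaps v7 -> 1
Total overlapping pairs = 2 + 2 + 1 + 3 + 2 + 0 + 1 = 11

11


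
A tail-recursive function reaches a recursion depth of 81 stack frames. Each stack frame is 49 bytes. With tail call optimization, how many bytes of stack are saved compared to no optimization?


Without TCO: 81 * 49 = 3969 bytes
With TCO: reuse 1 frame = 49 bytes
Savings = 3969 - 49 = 3920

3920


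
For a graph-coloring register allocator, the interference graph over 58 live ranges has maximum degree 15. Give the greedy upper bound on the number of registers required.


Greedy coloring never needs more than (max_degree + 1) colors: when coloring a vertex, at most max_degree neighbors are already colored.
Upper bound = 15 + 1 = 16

16


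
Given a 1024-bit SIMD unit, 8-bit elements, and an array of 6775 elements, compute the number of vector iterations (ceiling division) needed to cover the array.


Width = 1024 / 8 = 128 elements per vector op
Iterations = ceil(6775 / 128) = 53

53


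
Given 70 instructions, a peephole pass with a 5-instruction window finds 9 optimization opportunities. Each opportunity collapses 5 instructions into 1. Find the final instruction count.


Each match removes 4 instructions.
Total removed = 9 * 4 = 36
Remaining = 70 - 36 = 34

34


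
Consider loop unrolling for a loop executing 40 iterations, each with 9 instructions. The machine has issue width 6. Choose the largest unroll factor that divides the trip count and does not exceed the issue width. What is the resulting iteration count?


Largest divisor of 40 <= 6 is 5
New iterations = 40 / 5 = 8

8


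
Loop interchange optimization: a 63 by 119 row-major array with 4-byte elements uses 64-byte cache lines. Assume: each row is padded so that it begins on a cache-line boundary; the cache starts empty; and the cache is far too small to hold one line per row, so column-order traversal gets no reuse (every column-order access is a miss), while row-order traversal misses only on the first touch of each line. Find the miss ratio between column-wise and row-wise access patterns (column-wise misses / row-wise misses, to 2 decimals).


Each row occupies 119 * 4 = 476 bytes and starts on a line boundary, so it spans ceil(476 / 64) = 8 cache lines.
Row-major traversal misses (one per line touched): 63 * ceil(119 * 4 / 64) = 504
Column-major traversal misses (no reuse, every access misses): 63 * 119 = 7497
Ratio = 7497 / 504 = 14.88

14.88


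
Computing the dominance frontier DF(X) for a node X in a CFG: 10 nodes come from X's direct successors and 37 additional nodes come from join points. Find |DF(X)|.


DF(X) = direct successor contributions + join point contributions
= 10 + 37 = 47

47


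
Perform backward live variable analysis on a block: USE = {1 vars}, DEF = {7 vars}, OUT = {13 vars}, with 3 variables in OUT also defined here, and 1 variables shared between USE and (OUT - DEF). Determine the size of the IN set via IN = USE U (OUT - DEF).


OUT - DEF: 13 - 3 = 10
|IN| = |USE| + |OUT - DEF| - |USE ∩ (OUT - DEF)| = 1 + 10 - 1 = 10

10


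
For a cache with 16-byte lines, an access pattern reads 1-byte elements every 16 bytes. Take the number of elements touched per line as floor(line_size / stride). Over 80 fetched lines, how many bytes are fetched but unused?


Elements per line = floor(16 / 16) = 1
Bytes used per line = 1 * 1 = 1
Wasted per line = 16 - 1 = 15
Total wasted = 15 * 80 = 1200

1200


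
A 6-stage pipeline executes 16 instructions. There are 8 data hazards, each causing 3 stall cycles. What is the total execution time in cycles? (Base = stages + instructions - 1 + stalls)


Base cycles = 6 + 16 - 1 = 21
Total stalls = 8 * 3 = 24
Total = 21 + 24 = 45

45


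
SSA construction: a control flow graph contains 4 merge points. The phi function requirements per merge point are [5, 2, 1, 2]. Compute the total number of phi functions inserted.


Total phi functions = sum of phi functions at each join node
= 5 + 2 + 1 + 2 = 10

10


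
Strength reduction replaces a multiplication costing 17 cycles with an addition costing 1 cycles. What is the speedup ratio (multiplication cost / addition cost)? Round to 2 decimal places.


Ratio = mult_cost / add_cost = 17 / 1 = 17.0

17.0


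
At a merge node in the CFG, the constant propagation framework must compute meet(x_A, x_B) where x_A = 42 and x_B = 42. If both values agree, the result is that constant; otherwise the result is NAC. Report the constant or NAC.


Meet operation: if both paths give the same constant, result is that constant; if they differ, result is NAC (not-a-constant).
Path A: 42, Path B: 42 -> equal
Result: constant -> 42

42


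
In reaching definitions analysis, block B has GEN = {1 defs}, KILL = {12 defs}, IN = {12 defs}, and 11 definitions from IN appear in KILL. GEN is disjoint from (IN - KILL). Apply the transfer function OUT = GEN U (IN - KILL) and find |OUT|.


IN - KILL: 12 - 11 = 1 surviving definitions
OUT = GEN + surviving = 1 + 1 = 2

2


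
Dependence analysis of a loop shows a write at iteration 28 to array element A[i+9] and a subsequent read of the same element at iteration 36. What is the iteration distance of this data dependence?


Distance = read iteration - write iteration
= 36 - 28 = 8

8


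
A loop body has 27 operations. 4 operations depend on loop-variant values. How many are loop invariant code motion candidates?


Invariant candidates = total - loop-dependent
= 27 - 4 = 23

23


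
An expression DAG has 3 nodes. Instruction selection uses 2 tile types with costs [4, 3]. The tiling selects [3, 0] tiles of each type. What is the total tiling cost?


Total cost = sum(count_i * cost_i)
= 3*4 + 0*3
= 12

12


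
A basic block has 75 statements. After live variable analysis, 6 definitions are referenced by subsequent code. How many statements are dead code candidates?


Dead code = total statements - live definitions
= 75 - 6 = 69

69


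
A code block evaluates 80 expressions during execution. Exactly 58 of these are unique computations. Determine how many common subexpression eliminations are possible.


CSE count = total expressions - unique expressions
= 80 - 58 = 22

22


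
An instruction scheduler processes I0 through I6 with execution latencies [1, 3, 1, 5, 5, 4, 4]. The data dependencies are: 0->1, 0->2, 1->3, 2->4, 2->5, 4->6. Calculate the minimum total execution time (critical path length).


Compute longest path through dependency graph: dist(Ik) = max over predecessors of dist + latency(Ik).
dist(I0) = latency 1 = 1
dist(I1) = dist(I0) + 3 = 1 + 3 = 4
dist(I2) = dist(I0) + 1 = 1 + 1 = 2
dist(I3) = dist(I1) + 5 = 4 + 5 = 9
dist(I4) = dist(I2) + 5 = 2 + 5 = 7
dist(I5) = dist(I2) + 4 = 2 + 4 = 6
dist(I6) = dist(I4) + 4 = 7 + 4 = 11
Critical path = max dist = 11

11


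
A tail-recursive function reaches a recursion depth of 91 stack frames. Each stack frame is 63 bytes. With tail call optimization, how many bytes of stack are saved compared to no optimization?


Without TCO: 91 * 63 = 5733 bytes
With TCO: reuse 1 frame = 63 bytes
Savings = 5733 - 63 = 5670

5670


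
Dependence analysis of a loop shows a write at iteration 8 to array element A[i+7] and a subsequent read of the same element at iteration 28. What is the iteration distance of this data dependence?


Distance = read iteration - write iteration
= 28 - 8 = 20

20


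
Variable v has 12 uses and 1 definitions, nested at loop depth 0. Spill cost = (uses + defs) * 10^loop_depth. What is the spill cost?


uses + defs = 12 + 1 = 13
10^0 = 1
Spill cost = 13 * 1 = 13

13


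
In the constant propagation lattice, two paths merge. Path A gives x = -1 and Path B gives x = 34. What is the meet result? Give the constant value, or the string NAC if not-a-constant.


Meet operation: if both paths give the same constant, result is that constant; if they differ, result is NAC (not-a-constant).
Path A: -1, Path B: 34 -> differ
Result: not-a-constant -> NAC

NAC


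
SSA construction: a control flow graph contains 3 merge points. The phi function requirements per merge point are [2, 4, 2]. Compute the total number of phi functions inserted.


Total phi functions = sum of phi functions at each join node
= 2 + 4 + 2 = 8

8


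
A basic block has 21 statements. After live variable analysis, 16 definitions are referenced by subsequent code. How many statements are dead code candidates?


Dead code = total statements - live definitions
= 21 - 16 = 5

5


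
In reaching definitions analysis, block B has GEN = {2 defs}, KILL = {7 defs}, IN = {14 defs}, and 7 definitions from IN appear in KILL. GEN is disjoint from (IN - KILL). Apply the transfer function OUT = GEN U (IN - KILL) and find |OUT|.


IN - KILL: 14 - 7 = 7 surviving definitions
OUT = GEN + surviving = 2 + 7 = 9

9


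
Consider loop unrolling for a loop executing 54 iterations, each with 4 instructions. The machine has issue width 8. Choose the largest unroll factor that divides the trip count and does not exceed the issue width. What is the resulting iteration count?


Largest divisor of 54 <= 8 is 6
New iterations = 54 / 6 = 9

9


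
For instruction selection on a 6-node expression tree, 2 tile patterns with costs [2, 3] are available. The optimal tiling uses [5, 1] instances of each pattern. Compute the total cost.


Total cost = sum(count_i * cost_i)
= 5*2 + 1*3
= 13

13


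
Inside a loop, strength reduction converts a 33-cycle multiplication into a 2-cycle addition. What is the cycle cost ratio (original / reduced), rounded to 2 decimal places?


Ratio = mult_cost / add_cost = 33 / 2 = 16.5

16.5


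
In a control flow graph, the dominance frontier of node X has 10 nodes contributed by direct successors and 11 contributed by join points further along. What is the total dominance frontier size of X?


DF(X) = direct successor contributions + join point contributions
= 10 + 11 = 21

21


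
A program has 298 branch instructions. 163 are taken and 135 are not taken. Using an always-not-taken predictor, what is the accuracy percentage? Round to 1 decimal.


Predictor: always-not-taken
Correct predictions = 135
Accuracy = 135 / 298 * 100 = 45.3%

45.3


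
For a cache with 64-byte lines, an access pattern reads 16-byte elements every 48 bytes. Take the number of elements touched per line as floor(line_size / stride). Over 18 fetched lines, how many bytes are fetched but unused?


Elements per line = floor(64 / 48) = 1
Bytes used per line = 1 * 16 = 16
Wasted per line = 64 - 16 = 48
Total wasted = 48 * 18 = 864

864


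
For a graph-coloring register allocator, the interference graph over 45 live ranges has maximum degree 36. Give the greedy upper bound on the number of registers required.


Greedy coloring never needs more than (max_degree + 1) colors: when coloring a vertex, at most max_degree neighbors are already colored.
Upper bound = 36 + 1 = 37

37


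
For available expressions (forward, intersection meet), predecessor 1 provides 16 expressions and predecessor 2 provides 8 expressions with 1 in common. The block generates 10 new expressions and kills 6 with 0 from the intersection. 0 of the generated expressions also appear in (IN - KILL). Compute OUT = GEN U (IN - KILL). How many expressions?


IN = intersection of predecessors = 1
IN - KILL = 1 - 0 = 1
|OUT| = |GEN| + |IN - KILL| - |GEN ∩ (IN - KILL)| = 10 + 1 - 0 = 11

11


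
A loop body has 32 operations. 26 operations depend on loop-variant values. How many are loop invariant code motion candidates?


Invariant candidates = total - loop-dependent
= 32 - 26 = 6

6


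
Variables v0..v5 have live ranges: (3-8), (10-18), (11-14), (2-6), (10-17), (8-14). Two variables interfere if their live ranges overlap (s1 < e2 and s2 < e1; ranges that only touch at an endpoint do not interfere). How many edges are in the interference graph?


Check all pairs for overlapping intervals.
Two intervals (s1,e1) and (s2,e2) overlap if s1 < e2 and s2 < e1.
v0 (3-8) vs v1..v5: overlaps v3 -> 1
v1 (10-18) vs v2..v5: overlaps v2, v4, v5 -> 3
v2 (11-14) vs v3..v5: overlaps v4, v5 -> 2
v3 (2-6) vs v4..v5: overlaps none -> 0
v4 (10-17) vs v5: overlaps v5 -> 1
Total overlapping pairs = 1 + 3 + 2 + 0 + 1 = 7

7


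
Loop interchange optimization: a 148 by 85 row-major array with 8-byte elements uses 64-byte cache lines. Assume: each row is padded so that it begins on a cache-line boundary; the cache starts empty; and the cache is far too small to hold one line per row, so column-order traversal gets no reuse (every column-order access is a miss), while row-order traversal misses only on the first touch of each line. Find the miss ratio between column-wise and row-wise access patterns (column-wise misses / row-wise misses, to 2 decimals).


Each row occupies 85 * 8 = 680 bytes and starts on a line boundary, so it spans ceil(680 / 64) = 11 cache lines.
Row-major traversal misses (one per line touched): 148 * ceil(85 * 8 / 64) = 1628
Column-major traversal misses (no reuse, every access misses): 148 * 85 = 12580
Ratio = 12580 / 1628 = 7.73

7.73


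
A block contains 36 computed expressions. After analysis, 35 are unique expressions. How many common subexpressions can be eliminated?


CSE count = total expressions - unique expressions
= 36 - 35 = 1

1


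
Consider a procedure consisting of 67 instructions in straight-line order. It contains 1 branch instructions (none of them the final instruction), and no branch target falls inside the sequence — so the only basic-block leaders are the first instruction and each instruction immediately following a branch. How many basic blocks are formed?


With no in-sequence branch targets, the leaders are the first instruction plus the instruction after each branch.
Number of basic blocks = branches + 1
= 1 + 1 = 2

2


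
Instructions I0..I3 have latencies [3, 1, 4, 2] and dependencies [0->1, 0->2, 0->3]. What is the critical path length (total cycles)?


Compute longest path through dependency graph: dist(Ik) = max over predecessors of dist + latency(Ik).
dist(I0) = latency 3 = 3
dist(I1) = dist(I0) + 1 = 3 + 1 = 4
dist(I2) = dist(I0) + 4 = 3 + 4 = 7
dist(I3) = dist(I0) + 2 = 3 + 2 = 5
Critical path = max dist = 7

7


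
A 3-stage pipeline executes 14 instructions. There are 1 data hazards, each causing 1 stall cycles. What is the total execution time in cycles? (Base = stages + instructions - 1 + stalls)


Base cycles = 3 + 14 - 1 = 16
Total stalls = 1 * 1 = 1
Total = 16 + 1 = 17

17


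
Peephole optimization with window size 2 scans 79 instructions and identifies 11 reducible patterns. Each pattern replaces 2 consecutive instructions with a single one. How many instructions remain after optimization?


Each match removes 1 instructions.
Total removed = 11 * 1 = 11
Remaining = 79 - 11 = 68

68


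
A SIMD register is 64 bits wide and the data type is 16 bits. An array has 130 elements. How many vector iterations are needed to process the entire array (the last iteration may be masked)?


Width = 64 / 16 = 4 elements per vector op
Iterations = ceil(130 / 4) = 33

33


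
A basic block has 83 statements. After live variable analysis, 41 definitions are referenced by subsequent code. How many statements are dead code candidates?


Dead code = total statements - live definitions
= 83 - 41 = 42

42


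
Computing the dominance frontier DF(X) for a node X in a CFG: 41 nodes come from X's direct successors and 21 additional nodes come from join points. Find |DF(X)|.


DF(X) = direct successor contributions + join point contributions
= 41 + 21 = 62

62


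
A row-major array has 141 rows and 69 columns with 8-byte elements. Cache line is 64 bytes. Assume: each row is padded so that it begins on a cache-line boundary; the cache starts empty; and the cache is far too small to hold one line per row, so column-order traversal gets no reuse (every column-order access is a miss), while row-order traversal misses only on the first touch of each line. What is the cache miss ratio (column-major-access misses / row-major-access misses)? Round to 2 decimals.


Each row occupies 69 * 8 = 552 bytes and starts on a line boundary, so it spans ceil(552 / 64) = 9 cache lines.
Row-major traversal misses (one per line touched): 141 * ceil(69 * 8 / 64) = 1269
Column-major traversal misses (no reuse, every access misses): 141 * 69 = 9729
Ratio = 9729 / 1269 = 7.67

7.67


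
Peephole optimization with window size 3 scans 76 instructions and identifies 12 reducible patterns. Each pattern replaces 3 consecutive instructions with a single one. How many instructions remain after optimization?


Each match removes 2 instructions.
Total removed = 12 * 2 = 24
Remaining = 76 - 24 = 52

52


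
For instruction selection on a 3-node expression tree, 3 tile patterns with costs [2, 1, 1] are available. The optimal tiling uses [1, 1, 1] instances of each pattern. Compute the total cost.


Total cost = sum(count_i * cost_i)
= 1*2 + 1*1 + 1*1
= 4

4


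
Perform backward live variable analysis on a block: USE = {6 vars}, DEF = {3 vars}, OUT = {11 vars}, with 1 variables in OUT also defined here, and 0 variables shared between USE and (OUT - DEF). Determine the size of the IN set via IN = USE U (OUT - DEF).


OUT - DEF: 11 - 1 = 10
|IN| = |USE| + |OUT - DEF| - |USE ∩ (OUT - DEF)| = 6 + 10 - 0 = 16

16


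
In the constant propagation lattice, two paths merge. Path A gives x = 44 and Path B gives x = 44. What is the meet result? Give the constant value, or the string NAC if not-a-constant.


Meet operation: if both paths give the same constant, result is that constant; if they differ, result is NAC (not-a-constant).
Path A: 44, Path B: 44 -> equal
Result: constant -> 44

44


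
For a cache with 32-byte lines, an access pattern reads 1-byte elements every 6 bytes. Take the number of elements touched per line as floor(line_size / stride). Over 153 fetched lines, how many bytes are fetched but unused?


Elements per line = floor(32 / 6) = 5
Bytes used per line = 5 * 1 = 5
Wasted per line = 32 - 5 = 27
Total wasted = 27 * 153 = 4131

4131


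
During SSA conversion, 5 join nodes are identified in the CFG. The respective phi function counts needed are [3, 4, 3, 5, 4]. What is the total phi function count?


Total phi functions = sum of phi functions at each join node
= 3 + 4 + 3 + 5 + 4 = 19

19


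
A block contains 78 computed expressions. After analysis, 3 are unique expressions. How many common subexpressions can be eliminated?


CSE count = total expressions - unique expressions
= 78 - 3 = 75

75


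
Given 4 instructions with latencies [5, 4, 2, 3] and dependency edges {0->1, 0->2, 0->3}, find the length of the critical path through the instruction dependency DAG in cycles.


Compute longest path through dependency graph: dist(Ik) = max over predecessors of dist + latency(Ik).
dist(I0) = latency 5 = 5
dist(I1) = dist(I0) + 4 = 5 + 4 = 9
dist(I2) = dist(I0) + 2 = 5 + 2 = 7
dist(I3) = dist(I0) + 3 = 5 + 3 = 8
Critical path = max dist = 9

9


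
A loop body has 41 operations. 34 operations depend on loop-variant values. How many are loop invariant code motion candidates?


Invariant candidates = total - loop-dependent
= 41 - 34 = 7

7


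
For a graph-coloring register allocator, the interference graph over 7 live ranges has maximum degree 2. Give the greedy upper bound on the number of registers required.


Greedy coloring never needs more than (max_degree + 1) colors: when coloring a vertex, at most max_degree neighbors are already colored.
Upper bound = 2 + 1 = 3

3


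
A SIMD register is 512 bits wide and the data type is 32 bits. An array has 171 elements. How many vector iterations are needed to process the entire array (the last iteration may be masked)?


Width = 512 / 32 = 16 elements per vector op
Iterations = ceil(171 / 16) = 11

11


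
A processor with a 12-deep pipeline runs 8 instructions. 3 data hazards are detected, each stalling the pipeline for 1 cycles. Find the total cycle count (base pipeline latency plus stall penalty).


Base cycles = 12 + 8 - 1 = 19
Total stalls = 3 * 1 = 3
Total = 19 + 3 = 22

22


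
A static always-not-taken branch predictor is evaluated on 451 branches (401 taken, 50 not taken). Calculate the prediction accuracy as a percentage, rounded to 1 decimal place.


Predictor: always-not-taken
Correct predictions = 50
Accuracy = 50 / 451 * 100 = 11.1%

11.1


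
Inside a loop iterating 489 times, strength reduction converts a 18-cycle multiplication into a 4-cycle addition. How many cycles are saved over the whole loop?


Per-iteration saving = 18 - 4 = 14
Total saved = 489 * 14 = 6846

6846


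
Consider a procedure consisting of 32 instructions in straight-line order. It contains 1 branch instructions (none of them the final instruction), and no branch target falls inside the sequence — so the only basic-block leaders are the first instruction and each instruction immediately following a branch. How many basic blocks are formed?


With no in-sequence branch targets, the leaders are the first instruction plus the instruction after each branch.
Number of basic blocks = branches + 1
= 1 + 1 = 2

2


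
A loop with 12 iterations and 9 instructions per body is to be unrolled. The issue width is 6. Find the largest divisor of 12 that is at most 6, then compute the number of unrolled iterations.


Largest divisor of 12 <= 6 is 6
New iterations = 12 / 6 = 2

2


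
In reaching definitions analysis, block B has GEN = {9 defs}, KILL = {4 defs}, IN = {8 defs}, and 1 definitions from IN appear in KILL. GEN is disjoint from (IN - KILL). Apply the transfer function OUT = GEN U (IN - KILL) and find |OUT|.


IN - KILL: 8 - 1 = 7 surviving definitions
OUT = GEN + surviving = 9 + 7 = 16

16


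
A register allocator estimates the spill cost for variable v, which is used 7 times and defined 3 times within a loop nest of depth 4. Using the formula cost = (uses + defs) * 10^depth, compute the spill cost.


uses + defs = 7 + 3 = 10
10^4 = 10000
Spill cost = 10 * 10000 = 100000

100000


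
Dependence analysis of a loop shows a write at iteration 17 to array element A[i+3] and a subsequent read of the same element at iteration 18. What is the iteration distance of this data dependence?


Distance = read iteration - write iteration
= 18 - 17 = 1

1


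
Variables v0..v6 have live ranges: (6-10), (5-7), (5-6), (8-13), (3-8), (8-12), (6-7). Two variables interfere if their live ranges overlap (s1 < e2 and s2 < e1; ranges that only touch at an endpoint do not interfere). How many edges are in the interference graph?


Check all pairs for overlapping intervals.
Two intervals (s1,e1) and (s2,e2) overlap if s1 < e2 and s2 < e1.
v0 (6-10) vs v1..v6: overlaps v1, v3, v4, v5, v6 -> 5
v1 (5-7) vs v2..v6: overlaps v2, v4, v6 -> 3
v2 (5-6) vs v3..v6: overlaps v4 -> 1
v3 (8-13) vs v4..v6: overlaps v5 -> 1
v4 (3-8) vs v5..v6: overlaps v6 -> 1
v5 (8-12) vs v6: overlaps none -> 0
Total overlapping pairs = 5 + 3 + 1 + 1 + 1 + 0 = 11

11


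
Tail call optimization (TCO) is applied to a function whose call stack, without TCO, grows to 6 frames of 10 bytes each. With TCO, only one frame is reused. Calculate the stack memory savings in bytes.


Without TCO: 6 * 10 = 60 bytes
With TCO: reuse 1 frame = 10 bytes
Savings = 60 - 10 = 50

50


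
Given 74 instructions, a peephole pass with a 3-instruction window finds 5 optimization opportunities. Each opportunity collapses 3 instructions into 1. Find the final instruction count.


Each match removes 2 instructions.
Total removed = 5 * 2 = 10
Remaining = 74 - 10 = 64

64


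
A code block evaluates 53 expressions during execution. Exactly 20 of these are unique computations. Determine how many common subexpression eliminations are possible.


CSE count = total expressions - unique expressions
= 53 - 20 = 33

33


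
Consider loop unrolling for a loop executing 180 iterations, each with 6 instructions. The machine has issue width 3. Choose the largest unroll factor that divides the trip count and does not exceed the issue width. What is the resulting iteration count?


Largest divisor of 180 <= 3 is 3
New iterations = 180 / 3 = 60

60


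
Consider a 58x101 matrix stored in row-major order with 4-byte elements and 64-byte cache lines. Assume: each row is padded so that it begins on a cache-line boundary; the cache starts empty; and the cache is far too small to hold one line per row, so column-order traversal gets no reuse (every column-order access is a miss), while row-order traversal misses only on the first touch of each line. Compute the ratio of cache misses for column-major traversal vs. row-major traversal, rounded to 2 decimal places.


Each row occupies 101 * 4 = 404 bytes and starts on a line boundary, so it spans ceil(404 / 64) = 7 cache lines.
Row-major traversal misses (one per line touched): 58 * ceil(101 * 4 / 64) = 406
Column-major traversal misses (no reuse, every access misses): 58 * 101 = 5858
Ratio = 5858 / 406 = 14.43

14.43


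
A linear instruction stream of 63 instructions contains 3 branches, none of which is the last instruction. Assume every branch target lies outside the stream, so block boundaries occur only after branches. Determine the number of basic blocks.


With no in-sequence branch targets, the leaders are the first instruction plus the instruction after each branch.
Number of basic blocks = branches + 1
= 3 + 1 = 4

4


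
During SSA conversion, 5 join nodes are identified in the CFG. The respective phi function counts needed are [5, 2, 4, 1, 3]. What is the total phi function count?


Total phi functions = sum of phi functions at each join node
= 5 + 2 + 4 + 1 + 3 = 15

15


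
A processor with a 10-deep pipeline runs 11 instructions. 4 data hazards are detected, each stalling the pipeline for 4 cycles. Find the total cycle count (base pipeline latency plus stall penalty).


Base cycles = 10 + 11 - 1 = 20
Total stalls = 4 * 4 = 16
Total = 20 + 16 = 36

36


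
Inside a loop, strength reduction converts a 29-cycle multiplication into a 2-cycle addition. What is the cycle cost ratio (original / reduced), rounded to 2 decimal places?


Ratio = mult_cost / add_cost = 29 / 2 = 14.5

14.5


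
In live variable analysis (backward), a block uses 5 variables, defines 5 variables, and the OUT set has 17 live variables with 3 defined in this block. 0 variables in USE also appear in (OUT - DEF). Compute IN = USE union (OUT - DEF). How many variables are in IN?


OUT - DEF: 17 - 3 = 14
|IN| = |USE| + |OUT - DEF| - |USE ∩ (OUT - DEF)| = 5 + 14 - 0 = 19

19


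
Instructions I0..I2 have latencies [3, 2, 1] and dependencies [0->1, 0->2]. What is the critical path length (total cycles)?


Compute longest path through dependency graph: dist(Ik) = max over predecessors of dist + latency(Ik).
dist(I0) = latency 3 = 3
dist(I1) = dist(I0) + 2 = 3 + 2 = 5
dist(I2) = dist(I0) + 1 = 3 + 1 = 4
Critical path = max dist = 5

5


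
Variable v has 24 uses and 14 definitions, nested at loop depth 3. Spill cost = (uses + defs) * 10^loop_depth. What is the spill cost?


uses + defs = 24 + 14 = 38
10^3 = 1000
Spill cost = 38 * 1000 = 38000

38000


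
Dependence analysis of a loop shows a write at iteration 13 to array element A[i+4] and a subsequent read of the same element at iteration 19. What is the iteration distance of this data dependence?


Distance = read iteration - write iteration
= 19 - 13 = 6

6


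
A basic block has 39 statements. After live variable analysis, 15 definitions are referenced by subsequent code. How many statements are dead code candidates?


Dead code = total statements - live definitions
= 39 - 15 = 24

24


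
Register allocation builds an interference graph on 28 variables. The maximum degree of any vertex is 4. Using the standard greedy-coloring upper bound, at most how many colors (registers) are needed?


Greedy coloring never needs more than (max_degree + 1) colors: when coloring a vertex, at most max_degree neighbors are already colored.
Upper bound = 4 + 1 = 5

5


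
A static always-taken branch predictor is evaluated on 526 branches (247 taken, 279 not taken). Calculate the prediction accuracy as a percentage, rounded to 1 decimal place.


Predictor: always-taken
Correct predictions = 247
Accuracy = 247 / 526 * 100 = 47.0%

47.0


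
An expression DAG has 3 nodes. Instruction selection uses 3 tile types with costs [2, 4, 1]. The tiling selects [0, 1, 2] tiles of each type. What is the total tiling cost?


Total cost = sum(count_i * cost_i)
= 0*2 + 1*4 + 2*1
= 6

6


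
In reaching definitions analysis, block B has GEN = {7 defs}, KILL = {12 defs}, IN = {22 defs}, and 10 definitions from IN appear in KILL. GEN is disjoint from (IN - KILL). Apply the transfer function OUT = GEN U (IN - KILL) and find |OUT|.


IN - KILL: 22 - 10 = 12 surviving definitions
OUT = GEN + surviving = 7 + 12 = 19

19


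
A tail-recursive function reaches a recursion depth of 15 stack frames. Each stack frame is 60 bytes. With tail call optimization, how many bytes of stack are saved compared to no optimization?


Without TCO: 15 * 60 = 900 bytes
With TCO: reuse 1 frame = 60 bytes
Savings = 900 - 60 = 840

840


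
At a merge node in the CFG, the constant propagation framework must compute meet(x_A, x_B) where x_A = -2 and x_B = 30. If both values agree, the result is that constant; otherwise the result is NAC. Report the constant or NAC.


Meet operation: if both paths give the same constant, result is that constant; if they differ, result is NAC (not-a-constant).
Path A: -2, Path B: 30 -> differ
Result: not-a-constant -> NAC

NAC


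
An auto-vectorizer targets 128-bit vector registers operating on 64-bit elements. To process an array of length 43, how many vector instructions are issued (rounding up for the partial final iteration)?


Width = 128 / 64 = 2 elements per vector op
Iterations = ceil(43 / 2) = 22

22


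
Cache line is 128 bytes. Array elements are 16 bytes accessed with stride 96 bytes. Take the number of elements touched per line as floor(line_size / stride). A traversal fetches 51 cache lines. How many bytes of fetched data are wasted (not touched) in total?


Elements per line = floor(128 / 96) = 1
Bytes used per line = 1 * 16 = 16
Wasted per line = 128 - 16 = 112
Total wasted = 112 * 51 = 5712

5712


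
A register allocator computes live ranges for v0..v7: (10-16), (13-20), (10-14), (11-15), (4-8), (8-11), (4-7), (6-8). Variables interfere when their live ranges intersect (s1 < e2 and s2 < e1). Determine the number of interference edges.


Check all pairs for overlapping intervals.
Two intervals (s1,e1) and (s2,e2) overlap if s1 < e2 and s2 < e1.
v0 (10-16) vs v1..v7: overlaps v1, v2, v3, v5 -> 4
v1 (13-20) vs v2..v7: overlaps v2, v3 -> 2
v2 (10-14) vs v3..v7: overlaps v3, v5 -> 2
v3 (11-15) vs v4..v7: overlaps none -> 0
v4 (4-8) vs v5..v7: overlaps v6, v7 -> 2
v5 (8-11) vs v6..v7: overlaps none -> 0
v6 (4-7) vs v7: overlaps v7 -> 1
Total overlapping pairs = 4 + 2 + 2 + 0 + 2 + 0 + 1 = 11

11


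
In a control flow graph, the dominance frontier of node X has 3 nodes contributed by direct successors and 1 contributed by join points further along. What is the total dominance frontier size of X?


DF(X) = direct successor contributions + join point contributions
= 3 + 1 = 4

4


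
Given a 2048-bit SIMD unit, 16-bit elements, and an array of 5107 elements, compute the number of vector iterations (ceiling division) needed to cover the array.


Width = 2048 / 16 = 128 elements per vector op
Iterations = ceil(5107 / 128) = 40

40


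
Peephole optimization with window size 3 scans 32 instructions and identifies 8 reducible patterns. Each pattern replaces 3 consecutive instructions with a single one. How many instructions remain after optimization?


Each match removes 2 instructions.
Total removed = 8 * 2 = 16
Remaining = 32 - 16 = 16

16


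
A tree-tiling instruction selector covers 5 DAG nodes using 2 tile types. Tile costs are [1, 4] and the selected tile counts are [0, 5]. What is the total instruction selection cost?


Total cost = sum(count_i * cost_i)
= 0*1 + 5*4
= 20

20


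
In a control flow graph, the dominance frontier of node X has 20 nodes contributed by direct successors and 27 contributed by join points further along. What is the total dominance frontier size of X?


DF(X) = direct successor contributions + join point contributions
= 20 + 27 = 47

47


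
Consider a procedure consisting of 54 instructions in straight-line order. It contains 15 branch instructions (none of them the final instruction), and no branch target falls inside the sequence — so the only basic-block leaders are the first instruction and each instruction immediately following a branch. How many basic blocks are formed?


With no in-sequence branch targets, the leaders are the first instruction plus the instruction after each branch.
Number of basic blocks = branches + 1
= 15 + 1 = 16

16


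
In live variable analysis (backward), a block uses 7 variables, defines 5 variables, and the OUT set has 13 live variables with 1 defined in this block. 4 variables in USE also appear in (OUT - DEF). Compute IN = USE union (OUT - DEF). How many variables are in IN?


OUT - DEF: 13 - 1 = 12
|IN| = |USE| + |OUT - DEF| - |USE ∩ (OUT - DEF)| = 7 + 12 - 4 = 15

15


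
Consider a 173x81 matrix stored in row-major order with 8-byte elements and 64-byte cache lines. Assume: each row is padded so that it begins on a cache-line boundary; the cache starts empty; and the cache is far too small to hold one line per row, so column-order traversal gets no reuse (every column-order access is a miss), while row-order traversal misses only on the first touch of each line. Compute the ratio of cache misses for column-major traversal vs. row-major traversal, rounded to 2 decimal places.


Each row occupies 81 * 8 = 648 bytes and starts on a line boundary, so it spans ceil(648 / 64) = 11 cache lines.
Row-major traversal misses (one per line touched): 173 * ceil(81 * 8 / 64) = 1903
Column-major traversal misses (no reuse, every access misses): 173 * 81 = 14013
Ratio = 14013 / 1903 = 7.36

7.36


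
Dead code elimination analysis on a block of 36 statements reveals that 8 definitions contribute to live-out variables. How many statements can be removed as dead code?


Dead code = total statements - live definitions
= 36 - 8 = 28

28


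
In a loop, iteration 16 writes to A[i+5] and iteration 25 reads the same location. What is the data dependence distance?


Distance = read iteration - write iteration
= 25 - 16 = 9

9


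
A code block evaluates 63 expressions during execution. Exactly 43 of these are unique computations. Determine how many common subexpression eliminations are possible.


CSE count = total expressions - unique expressions
= 63 - 43 = 20

20


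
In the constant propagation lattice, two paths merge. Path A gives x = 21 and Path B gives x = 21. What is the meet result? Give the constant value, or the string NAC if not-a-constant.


Meet operation: if both paths give the same constant, result is that constant; if they differ, result is NAC (not-a-constant).
Path A: 21, Path B: 21 -> equal
Result: constant -> 21

21


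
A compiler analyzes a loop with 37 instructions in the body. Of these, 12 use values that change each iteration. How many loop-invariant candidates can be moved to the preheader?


Invariant candidates = total - loop-dependent
= 37 - 12 = 25

25


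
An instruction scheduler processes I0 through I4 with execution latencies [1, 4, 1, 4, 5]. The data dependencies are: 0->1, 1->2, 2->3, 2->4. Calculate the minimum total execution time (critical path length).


Compute longest path through dependency graph: dist(Ik) = max over predecessors of dist + latency(Ik).
dist(I0) = latency 1 = 1
dist(I1) = dist(I0) + 4 = 1 + 4 = 5
dist(I2) = dist(I1) + 1 = 5 + 1 = 6
dist(I3) = dist(I2) + 4 = 6 + 4 = 10
dist(I4) = dist(I2) + 5 = 6 + 5 = 11
Critical path = max dist = 11

11


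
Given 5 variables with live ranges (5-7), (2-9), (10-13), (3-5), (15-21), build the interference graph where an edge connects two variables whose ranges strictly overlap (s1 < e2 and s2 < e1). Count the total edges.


Check all pairs for overlapping intervals.
Two intervals (s1,e1) and (s2,e2) overlap if s1 < e2 and s2 < e1.
v0 (5-7) vs v1..v4: overlaps v1 -> 1
v1 (2-9) vs v2..v4: overlaps v3 -> 1
v2 (10-13) vs v3..v4: overlaps none -> 0
v3 (3-5) vs v4: overlaps none -> 0
Total overlapping pairs = 1 + 1 + 0 + 0 = 2

2


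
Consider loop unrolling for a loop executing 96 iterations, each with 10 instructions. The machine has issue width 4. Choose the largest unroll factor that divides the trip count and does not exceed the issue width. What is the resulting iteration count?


Largest divisor of 96 <= 4 is 4
New iterations = 96 / 4 = 24

24


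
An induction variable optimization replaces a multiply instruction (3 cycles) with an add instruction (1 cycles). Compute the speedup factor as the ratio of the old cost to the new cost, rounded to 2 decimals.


Ratio = mult_cost / add_cost = 3 / 1 = 3.0

3.0


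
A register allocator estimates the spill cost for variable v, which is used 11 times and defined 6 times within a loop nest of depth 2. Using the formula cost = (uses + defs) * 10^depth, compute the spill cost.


uses + defs = 11 + 6 = 17
10^2 = 100
Spill cost = 17 * 100 = 1700

1700


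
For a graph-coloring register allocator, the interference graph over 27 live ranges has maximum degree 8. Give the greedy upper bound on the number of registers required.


Greedy coloring never needs more than (max_degree + 1) colors: when coloring a vertex, at most max_degree neighbors are already colored.
Upper bound = 8 + 1 = 9

9


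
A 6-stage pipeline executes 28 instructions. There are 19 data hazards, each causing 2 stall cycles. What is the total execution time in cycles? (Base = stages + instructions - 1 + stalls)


Base cycles = 6 + 28 - 1 = 33
Total stalls = 19 * 2 = 38
Total = 33 + 38 = 71

71


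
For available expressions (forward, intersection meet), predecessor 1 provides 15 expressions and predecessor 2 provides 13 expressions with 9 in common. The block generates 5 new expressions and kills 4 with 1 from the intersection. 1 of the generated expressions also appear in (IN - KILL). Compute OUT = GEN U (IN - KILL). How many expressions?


IN = intersection of predecessors = 9
IN - KILL = 9 - 1 = 8
|OUT| = |GEN| + |IN - KILL| - |GEN ∩ (IN - KILL)| = 5 + 8 - 1 = 12

12
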